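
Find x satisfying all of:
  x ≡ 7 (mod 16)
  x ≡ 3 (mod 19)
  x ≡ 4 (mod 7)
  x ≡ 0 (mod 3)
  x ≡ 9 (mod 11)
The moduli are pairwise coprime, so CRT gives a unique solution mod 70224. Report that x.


Product of moduli M = 16 · 19 · 7 · 3 · 11 = 70224.
Merge one congruence at a time:
  Start: x ≡ 7 (mod 16).
  Combine with x ≡ 3 (mod 19); new modulus lcm = 304.
    Write x = 7 + 16·t and substitute into x ≡ 3 (mod 19): 16·t ≡ 3 − 7 = -4 (mod 19).
    Reduce coefficients mod 19: 16·t ≡ 15 (mod 19).
    The inverse of 16 mod 19 is 6 (since 16·6 = 96 = 5·19 + 1), so t ≡ 6·15 = 90 ≡ 14 (mod 19).
    Then x = 7 + 16·14 = 231, valid modulo lcm(16, 19) = 304: x ≡ 231 (mod 304).
  Combine with x ≡ 4 (mod 7); new modulus lcm = 2128.
    Write x = 231 + 304·t and substitute into x ≡ 4 (mod 7): 304·t ≡ 4 − 231 = -227 (mod 7).
    Reduce coefficients mod 7: 3·t ≡ 4 (mod 7).
    The inverse of 3 mod 7 is 5 (since 3·5 = 15 = 2·7 + 1), so t ≡ 5·4 = 20 ≡ 6 (mod 7).
    Then x = 231 + 304·6 = 2055, valid modulo lcm(304, 7) = 2128: x ≡ 2055 (mod 2128).
  Combine with x ≡ 0 (mod 3); new modulus lcm = 6384.
    Write x = 2055 + 2128·t and substitute into x ≡ 0 (mod 3): 2128·t ≡ 0 − 2055 = -2055 (mod 3).
    Reduce coefficients mod 3: 1·t ≡ 0 (mod 3).
    So t ≡ 0 (mod 3).
    Then x = 2055 + 2128·0 = 2055, valid modulo lcm(2128, 3) = 6384: x ≡ 2055 (mod 6384).
  Combine with x ≡ 9 (mod 11); new modulus lcm = 70224.
    Write x = 2055 + 6384·t and substitute into x ≡ 9 (mod 11): 6384·t ≡ 9 − 2055 = -2046 (mod 11).
    Reduce coefficients mod 11: 4·t ≡ 0 (mod 11).
    The inverse of 4 mod 11 is 3 (since 4·3 = 12 = 1·11 + 1), so t ≡ 3·0 = 0 ≡ 0 (mod 11).
    Then x = 2055 + 6384·0 = 2055, valid modulo lcm(6384, 11) = 70224: x ≡ 2055 (mod 70224).
Verify against each original: 2055 mod 16 = 7, 2055 mod 19 = 3, 2055 mod 7 = 4, 2055 mod 3 = 0, 2055 mod 11 = 9.

x ≡ 2055 (mod 70224).


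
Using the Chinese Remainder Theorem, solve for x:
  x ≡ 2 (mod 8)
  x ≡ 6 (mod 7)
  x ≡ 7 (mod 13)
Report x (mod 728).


Moduli 8, 7, 13 are pairwise coprime; by CRT there is a unique solution modulo M = 8 · 7 · 13 = 728.
Solve pairwise, accumulating the modulus:
  Start with x ≡ 2 (mod 8).
  Combine with x ≡ 6 (mod 7): since gcd(8, 7) = 1, we get a unique residue mod 56.
    Write x = 2 + 8·t and substitute into x ≡ 6 (mod 7): 8·t ≡ 6 − 2 = 4 (mod 7).
    Reduce coefficients mod 7: 1·t ≡ 4 (mod 7).
    So t ≡ 4 (mod 7).
    Then x = 2 + 8·4 = 34, valid modulo lcm(8, 7) = 56: x ≡ 34 (mod 56).
  Combine with x ≡ 7 (mod 13): since gcd(56, 13) = 1, we get a unique residue mod 728.
    Write x = 34 + 56·t and substitute into x ≡ 7 (mod 13): 56·t ≡ 7 − 34 = -27 (mod 13).
    Reduce coefficients mod 13: 4·t ≡ 12 (mod 13).
    The inverse of 4 mod 13 is 10 (since 4·10 = 40 = 3·13 + 1), so t ≡ 10·12 = 120 ≡ 3 (mod 13).
    Then x = 34 + 56·3 = 202, valid modulo lcm(56, 13) = 728: x ≡ 202 (mod 728).
Verify: 202 mod 8 = 2 ✓, 202 mod 7 = 6 ✓, 202 mod 13 = 7 ✓.

x ≡ 202 (mod 728).


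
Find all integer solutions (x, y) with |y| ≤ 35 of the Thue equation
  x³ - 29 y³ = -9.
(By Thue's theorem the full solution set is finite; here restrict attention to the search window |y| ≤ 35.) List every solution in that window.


The equation is x³ - 29y³ = -9. For fixed y, x³ = 29·y³ − 9, so a solution requires the RHS to be a perfect cube.
Strategy: iterate y from -35 to 35, compute RHS = 29·y³ − 9, and check whether it is a (positive or negative) perfect cube.
Check small values of y:
  y = 0: RHS = -9 is not a perfect cube.
  y = 1: RHS = 20 is not a perfect cube.
  y = -1: RHS = -38 is not a perfect cube.
  y = 2: RHS = 223 is not a perfect cube.
  y = -2: RHS = -241 is not a perfect cube.
  y = 3: RHS = 774 is not a perfect cube.
  y = -3: RHS = -792 is not a perfect cube.
Continuing the search up to |y| = 35 finds no solutions either.
No (x, y) in the scanned range satisfies the equation.

No integer solutions with |y| ≤ 35.


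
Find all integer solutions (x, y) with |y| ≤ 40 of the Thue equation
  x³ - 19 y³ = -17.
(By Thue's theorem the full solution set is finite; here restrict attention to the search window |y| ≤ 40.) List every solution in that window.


The equation is x³ - 19y³ = -17. For fixed y, x³ = 19·y³ − 17, so a solution requires the RHS to be a perfect cube.
Strategy: iterate y from -40 to 40, compute RHS = 19·y³ − 17, and check whether it is a (positive or negative) perfect cube.
Check small values of y:
  y = 0: RHS = -17 is not a perfect cube.
  y = 1: RHS = 2 is not a perfect cube.
  y = -1: RHS = -36 is not a perfect cube.
  y = 2: RHS = 135 is not a perfect cube.
  y = -2: RHS = -169 is not a perfect cube.
  y = 3: RHS = 496 is not a perfect cube.
  y = -3: RHS = -530 is not a perfect cube.
Continuing the search up to |y| = 40 finds no solutions either.
No (x, y) in the scanned range satisfies the equation.

No integer solutions with |y| ≤ 40.


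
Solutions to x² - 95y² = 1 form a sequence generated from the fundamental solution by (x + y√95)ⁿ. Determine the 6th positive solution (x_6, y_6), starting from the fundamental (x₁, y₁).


Step 1: Find the fundamental solution (x₁, y₁) of x² - 95y² = 1.
  Expand √95 as a continued fraction. a₀ = ⌊√95⌋ = 9; iterate m_{k+1} = d_k·a_k − m_k, d_{k+1} = (95 − m_{k+1}²)/d_k, a_{k+1} = ⌊(a₀ + m_{k+1})/d_{k+1}⌋ (starting m₀ = 0, d₀ = 1), with convergents p_k = a_k·p_{k-1} + p_{k-2}, q_k = a_k·q_{k-1} + q_{k-2} (p₋₁ = 1, q₋₁ = 0):
  k = 0: a₀ = 9; p₀/q₀ = 9/1; p₀² − 95·q₀² = 81 − 95 = -14.
  k = 1: m = 9, d = 14, a = ⌊(9 + 9)/14⌋ = 1; p/q = (1·9 + 1)/(1·1 + 0) = 10/1; p² − 95·q² = 100 − 95 = 5.
  k = 2: m = 5, d = 5, a = ⌊(9 + 5)/5⌋ = 2; p/q = (2·10 + 9)/(2·1 + 1) = 29/3; p² − 95·q² = 841 − 855 = -14.
  k = 3: m = 5, d = 14, a = ⌊(9 + 5)/14⌋ = 1; p/q = (1·29 + 10)/(1·3 + 1) = 39/4; p² − 95·q² = 1521 − 1520 = 1.
  The first convergent with p² − 95·q² = 1 gives the fundamental solution (x₁, y₁) = (39, 4).
Step 2: Apply the recurrence (x_{n+1}, y_{n+1}) = (x₁x_n + 95y₁y_n, x₁y_n + y₁x_n) repeatedly.
  From (x_1, y_1) = (39, 4): x_2 = 39·39 + 95·4·4 = 3041; y_2 = 39·4 + 4·39 = 312.
  From (x_2, y_2) = (3041, 312): x_3 = 39·3041 + 95·4·312 = 237159; y_3 = 39·312 + 4·3041 = 24332.
  From (x_3, y_3) = (237159, 24332): x_4 = 39·237159 + 95·4·24332 = 18495361; y_4 = 39·24332 + 4·237159 = 1897584.
  From (x_4, y_4) = (18495361, 1897584): x_5 = 39·18495361 + 95·4·1897584 = 1442400999; y_5 = 39·1897584 + 4·18495361 = 147987220.
  From (x_5, y_5) = (1442400999, 147987220): x_6 = 39·1442400999 + 95·4·147987220 = 112488782561; y_6 = 39·147987220 + 4·1442400999 = 11541105576.
Step 3: Verify x_6² - 95·y_6² = 12653726202055937718721 - 12653726202055937718720 = 1 (should be 1). ✓

(x_1, y_1) = (39, 4); (x_6, y_6) = (112488782561, 11541105576).


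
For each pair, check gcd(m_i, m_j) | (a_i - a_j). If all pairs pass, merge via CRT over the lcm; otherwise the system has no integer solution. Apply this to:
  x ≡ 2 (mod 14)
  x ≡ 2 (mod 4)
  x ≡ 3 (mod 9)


Moduli 14, 4, 9 are not pairwise coprime, so CRT works modulo lcm(m_i) when all pairwise compatibility conditions hold.
Pairwise compatibility: gcd(m_i, m_j) must divide a_i - a_j for every pair.
Merge one congruence at a time:
  Start: x ≡ 2 (mod 14).
  Combine with x ≡ 2 (mod 4): gcd(14, 4) = 2; 2 - 2 = 0, which IS divisible by 2, so compatible.
    Write x = 2 + 14·t and substitute into x ≡ 2 (mod 4): 14·t ≡ 2 − 2 = 0 (mod 4).
    Divide the congruence (and modulus) by g = 2: 7·t ≡ 0 (mod 2).
    Reduce coefficients mod 2: 1·t ≡ 0 (mod 2).
    So t ≡ 0 (mod 2).
    Then x = 2 + 14·0 = 2, valid modulo lcm(14, 4) = 28: x ≡ 2 (mod 28).
  Combine with x ≡ 3 (mod 9): gcd(28, 9) = 1; 3 - 2 = 1, which IS divisible by 1, so compatible.
    Write x = 2 + 28·t and substitute into x ≡ 3 (mod 9): 28·t ≡ 3 − 2 = 1 (mod 9).
    Reduce coefficients mod 9: 1·t ≡ 1 (mod 9).
    So t ≡ 1 (mod 9).
    Then x = 2 + 28·1 = 30, valid modulo lcm(28, 9) = 252: x ≡ 30 (mod 252).
Verify: 30 mod 14 = 2, 30 mod 4 = 2, 30 mod 9 = 3.

x ≡ 30 (mod 252).


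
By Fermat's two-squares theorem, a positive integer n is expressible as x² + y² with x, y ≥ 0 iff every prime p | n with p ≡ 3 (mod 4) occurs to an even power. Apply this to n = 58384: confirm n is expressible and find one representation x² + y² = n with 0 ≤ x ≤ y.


Step 1: Factor n = 58384 = 2^4 · 41 · 89.
Step 2: Check the mod-4 condition on each prime factor: 2 = 2 (special); 41 ≡ 1 (mod 4), exponent 1; 89 ≡ 1 (mod 4), exponent 1.
All primes ≡ 3 (mod 4) appear to even exponent (or don't appear), so by the two-squares theorem n IS expressible as a sum of two squares.
Step 3: Build a representation. Group n = k² · m with k = 4 and m = 41 · 89 = 3649 (a product of primes ≡ 1 (mod 4)); a representation of m scales to one of n via (k·x)² + (k·y)² = k²(x² + y²). Each prime p ≡ 1 (mod 4) is itself a sum of two squares; find a² by testing p − a² for a perfect square:
  41: 41 − 1² = 40, 41 − 2² = 37, 41 − 3² = 32, 41 − 4² = 25 = 5² ⇒ 41 = 4² + 5².
  89: 89 − 1² = 88, 89 − 2² = 85, 89 − 3² = 80, 89 − 4² = 73, 89 − 5² = 64 = 8² ⇒ 89 = 5² + 8².
  Combine using the Brahmagupta–Fibonacci identity (a² + b²)(c² + d²) = (ac − bd)² + (ad + bc)² = (ac + bd)² + (ad − bc)²:
  41 · 89 = 3649: from (4² + 5²)(5² + 8²), take (4·5 − 5·8, 4·8 + 5·5) = (20 − 40, 32 + 25) = (-20, 57); dropping signs (only squares matter) gives (20, 57); check 20² + 57² = 400 + 3249 = 3649 ✓.
  Scale by k = 4: (4·20, 4·57) = (80, 228).
Step 4: Order so x ≤ y and verify: 80² + 228² = 6400 + 51984 = 58384 = n. ✓

n = 58384 = 80² + 228² (one valid representation with x ≤ y).


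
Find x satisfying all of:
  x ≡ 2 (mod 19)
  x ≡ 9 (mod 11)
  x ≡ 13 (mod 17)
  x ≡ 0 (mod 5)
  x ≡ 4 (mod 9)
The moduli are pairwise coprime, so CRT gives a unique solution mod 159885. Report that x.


Product of moduli M = 19 · 11 · 17 · 5 · 9 = 159885.
Merge one congruence at a time:
  Start: x ≡ 2 (mod 19).
  Combine with x ≡ 9 (mod 11); new modulus lcm = 209.
    Write x = 2 + 19·t and substitute into x ≡ 9 (mod 11): 19·t ≡ 9 − 2 = 7 (mod 11).
    Reduce coefficients mod 11: 8·t ≡ 7 (mod 11).
    The inverse of 8 mod 11 is 7 (since 8·7 = 56 = 5·11 + 1), so t ≡ 7·7 = 49 ≡ 5 (mod 11).
    Then x = 2 + 19·5 = 97, valid modulo lcm(19, 11) = 209: x ≡ 97 (mod 209).
  Combine with x ≡ 13 (mod 17); new modulus lcm = 3553.
    Write x = 97 + 209·t and substitute into x ≡ 13 (mod 17): 209·t ≡ 13 − 97 = -84 (mod 17).
    Reduce coefficients mod 17: 5·t ≡ 1 (mod 17).
    The inverse of 5 mod 17 is 7 (since 5·7 = 35 = 2·17 + 1), so t ≡ 7·1 = 7 ≡ 7 (mod 17).
    Then x = 97 + 209·7 = 1560, valid modulo lcm(209, 17) = 3553: x ≡ 1560 (mod 3553).
  Combine with x ≡ 0 (mod 5); new modulus lcm = 17765.
    Write x = 1560 + 3553·t and substitute into x ≡ 0 (mod 5): 3553·t ≡ 0 − 1560 = -1560 (mod 5).
    Reduce coefficients mod 5: 3·t ≡ 0 (mod 5).
    The inverse of 3 mod 5 is 2 (since 3·2 = 6 = 1·5 + 1), so t ≡ 2·0 = 0 ≡ 0 (mod 5).
    Then x = 1560 + 3553·0 = 1560, valid modulo lcm(3553, 5) = 17765: x ≡ 1560 (mod 17765).
  Combine with x ≡ 4 (mod 9); new modulus lcm = 159885.
    Write x = 1560 + 17765·t and substitute into x ≡ 4 (mod 9): 17765·t ≡ 4 − 1560 = -1556 (mod 9).
    Reduce coefficients mod 9: 8·t ≡ 1 (mod 9).
    The inverse of 8 mod 9 is 8 (since 8·8 = 64 = 7·9 + 1), so t ≡ 8·1 = 8 ≡ 8 (mod 9).
    Then x = 1560 + 17765·8 = 143680, valid modulo lcm(17765, 9) = 159885: x ≡ 143680 (mod 159885).
Verify against each original: 143680 mod 19 = 2, 143680 mod 11 = 9, 143680 mod 17 = 13, 143680 mod 5 = 0, 143680 mod 9 = 4.

x ≡ 143680 (mod 159885).


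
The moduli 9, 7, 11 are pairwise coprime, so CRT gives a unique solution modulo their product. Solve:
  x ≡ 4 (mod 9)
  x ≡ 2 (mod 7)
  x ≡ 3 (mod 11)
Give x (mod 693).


Moduli 9, 7, 11 are pairwise coprime; by CRT there is a unique solution modulo M = 9 · 7 · 11 = 693.
Solve pairwise, accumulating the modulus:
  Start with x ≡ 4 (mod 9).
  Combine with x ≡ 2 (mod 7): since gcd(9, 7) = 1, we get a unique residue mod 63.
    Write x = 4 + 9·t and substitute into x ≡ 2 (mod 7): 9·t ≡ 2 − 4 = -2 (mod 7).
    Reduce coefficients mod 7: 2·t ≡ 5 (mod 7).
    The inverse of 2 mod 7 is 4 (since 2·4 = 8 = 1·7 + 1), so t ≡ 4·5 = 20 ≡ 6 (mod 7).
    Then x = 4 + 9·6 = 58, valid modulo lcm(9, 7) = 63: x ≡ 58 (mod 63).
  Combine with x ≡ 3 (mod 11): since gcd(63, 11) = 1, we get a unique residue mod 693.
    Write x = 58 + 63·t and substitute into x ≡ 3 (mod 11): 63·t ≡ 3 − 58 = -55 (mod 11).
    Reduce coefficients mod 11: 8·t ≡ 0 (mod 11).
    The inverse of 8 mod 11 is 7 (since 8·7 = 56 = 5·11 + 1), so t ≡ 7·0 = 0 ≡ 0 (mod 11).
    Then x = 58 + 63·0 = 58, valid modulo lcm(63, 11) = 693: x ≡ 58 (mod 693).
Verify: 58 mod 9 = 4 ✓, 58 mod 7 = 2 ✓, 58 mod 11 = 3 ✓.

x ≡ 58 (mod 693).


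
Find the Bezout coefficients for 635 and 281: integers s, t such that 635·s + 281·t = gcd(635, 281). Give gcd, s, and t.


Euclidean algorithm on (635, 281) — divide until remainder is 0:
  635 = 2 · 281 + 73
  281 = 3 · 73 + 62
  73 = 1 · 62 + 11
  62 = 5 · 11 + 7
  11 = 1 · 7 + 4
  7 = 1 · 4 + 3
  4 = 1 · 3 + 1
  3 = 3 · 1 + 0
gcd(635, 281) = 1.
Track Bezout coefficients alongside the remainders: start with r₀ = 635 = a·1 + b·0 (s = 1, t = 0) and r₁ = 281 = a·0 + b·1 (s = 0, t = 1); each new remainder r_{k+1} = r_{k-1} − q_k·r_k inherits s_{k+1} = s_{k-1} − q_k·s_k, t_{k+1} = t_{k-1} − q_k·t_k, so r_k = a·s_k + b·t_k at every step:
  q = 2: r = 73, s = 1 − 2·0 = 1, t = 0 − 2·1 = -2  (check: 635·1 + 281·(-2) = 73)
  q = 3: r = 62, s = 0 − 3·1 = -3, t = 1 − 3·(-2) = 7  (check: 635·(-3) + 281·7 = 62)
  q = 1: r = 11, s = 1 − 1·(-3) = 4, t = -2 − 1·7 = -9  (check: 635·4 + 281·(-9) = 11)
  q = 5: r = 7, s = -3 − 5·4 = -23, t = 7 − 5·(-9) = 52  (check: 635·(-23) + 281·52 = 7)
  q = 1: r = 4, s = 4 − 1·(-23) = 27, t = -9 − 1·52 = -61  (check: 635·27 + 281·(-61) = 4)
  q = 1: r = 3, s = -23 − 1·27 = -50, t = 52 − 1·(-61) = 113  (check: 635·(-50) + 281·113 = 3)
  q = 1: r = 1, s = 27 − 1·(-50) = 77, t = -61 − 1·113 = -174  (check: 635·77 + 281·(-174) = 1)
The row with r = 1 (the gcd) gives the Bezout coefficients s = 77, t = -174.
Result: 635 · (77) + 281 · (-174) = 1.

gcd(635, 281) = 1; s = 77, t = -174 (check: 635·77 + 281·(-174) = 1).


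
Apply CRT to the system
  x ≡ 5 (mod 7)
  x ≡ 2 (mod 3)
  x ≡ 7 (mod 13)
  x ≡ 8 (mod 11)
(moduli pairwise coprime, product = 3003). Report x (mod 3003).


Product of moduli M = 7 · 3 · 13 · 11 = 3003.
Merge one congruence at a time:
  Start: x ≡ 5 (mod 7).
  Combine with x ≡ 2 (mod 3); new modulus lcm = 21.
    Write x = 5 + 7·t and substitute into x ≡ 2 (mod 3): 7·t ≡ 2 − 5 = -3 (mod 3).
    Reduce coefficients mod 3: 1·t ≡ 0 (mod 3).
    So t ≡ 0 (mod 3).
    Then x = 5 + 7·0 = 5, valid modulo lcm(7, 3) = 21: x ≡ 5 (mod 21).
  Combine with x ≡ 7 (mod 13); new modulus lcm = 273.
    Write x = 5 + 21·t and substitute into x ≡ 7 (mod 13): 21·t ≡ 7 − 5 = 2 (mod 13).
    Reduce coefficients mod 13: 8·t ≡ 2 (mod 13).
    The inverse of 8 mod 13 is 5 (since 8·5 = 40 = 3·13 + 1), so t ≡ 5·2 = 10 ≡ 10 (mod 13).
    Then x = 5 + 21·10 = 215, valid modulo lcm(21, 13) = 273: x ≡ 215 (mod 273).
  Combine with x ≡ 8 (mod 11); new modulus lcm = 3003.
    Write x = 215 + 273·t and substitute into x ≡ 8 (mod 11): 273·t ≡ 8 − 215 = -207 (mod 11).
    Reduce coefficients mod 11: 9·t ≡ 2 (mod 11).
    The inverse of 9 mod 11 is 5 (since 9·5 = 45 = 4·11 + 1), so t ≡ 5·2 = 10 ≡ 10 (mod 11).
    Then x = 215 + 273·10 = 2945, valid modulo lcm(273, 11) = 3003: x ≡ 2945 (mod 3003).
Verify against each original: 2945 mod 7 = 5, 2945 mod 3 = 2, 2945 mod 13 = 7, 2945 mod 11 = 8.

x ≡ 2945 (mod 3003).


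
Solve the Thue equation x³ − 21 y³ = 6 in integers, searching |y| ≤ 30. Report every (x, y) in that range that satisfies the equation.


The equation is x³ - 21y³ = 6. For fixed y, x³ = 21·y³ + 6, so a solution requires the RHS to be a perfect cube.
Strategy: iterate y from -30 to 30, compute RHS = 21·y³ + 6, and check whether it is a (positive or negative) perfect cube.
Check small values of y:
  y = 0: RHS = 6 is not a perfect cube.
  y = 1: RHS = 27 = (3)³ ⇒ x = 3 works.
  y = -1: RHS = -15 is not a perfect cube.
  y = 2: RHS = 174 is not a perfect cube.
  y = -2: RHS = -162 is not a perfect cube.
  y = 3: RHS = 573 is not a perfect cube.
  y = -3: RHS = -561 is not a perfect cube.
Continuing the search up to |y| = 30 finds no further solutions beyond those listed.
Collected solutions: (3, 1).

Solutions (with |y| ≤ 30): (3, 1).


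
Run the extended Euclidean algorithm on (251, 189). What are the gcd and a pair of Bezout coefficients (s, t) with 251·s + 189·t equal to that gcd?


Euclidean algorithm on (251, 189) — divide until remainder is 0:
  251 = 1 · 189 + 62
  189 = 3 · 62 + 3
  62 = 20 · 3 + 2
  3 = 1 · 2 + 1
  2 = 2 · 1 + 0
gcd(251, 189) = 1.
Track Bezout coefficients alongside the remainders: start with r₀ = 251 = a·1 + b·0 (s = 1, t = 0) and r₁ = 189 = a·0 + b·1 (s = 0, t = 1); each new remainder r_{k+1} = r_{k-1} − q_k·r_k inherits s_{k+1} = s_{k-1} − q_k·s_k, t_{k+1} = t_{k-1} − q_k·t_k, so r_k = a·s_k + b·t_k at every step:
  q = 1: r = 62, s = 1 − 1·0 = 1, t = 0 − 1·1 = -1  (check: 251·1 + 189·(-1) = 62)
  q = 3: r = 3, s = 0 − 3·1 = -3, t = 1 − 3·(-1) = 4  (check: 251·(-3) + 189·4 = 3)
  q = 20: r = 2, s = 1 − 20·(-3) = 61, t = -1 − 20·4 = -81  (check: 251·61 + 189·(-81) = 2)
  q = 1: r = 1, s = -3 − 1·61 = -64, t = 4 − 1·(-81) = 85  (check: 251·(-64) + 189·85 = 1)
The row with r = 1 (the gcd) gives the Bezout coefficients s = -64, t = 85.
Result: 251 · (-64) + 189 · (85) = 1.

gcd(251, 189) = 1; s = -64, t = 85 (check: 251·(-64) + 189·85 = 1).


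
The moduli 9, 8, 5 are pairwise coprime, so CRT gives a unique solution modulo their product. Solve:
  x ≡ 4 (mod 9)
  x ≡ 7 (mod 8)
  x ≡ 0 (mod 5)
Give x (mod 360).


Moduli 9, 8, 5 are pairwise coprime; by CRT there is a unique solution modulo M = 9 · 8 · 5 = 360.
Solve pairwise, accumulating the modulus:
  Start with x ≡ 4 (mod 9).
  Combine with x ≡ 7 (mod 8): since gcd(9, 8) = 1, we get a unique residue mod 72.
    Write x = 4 + 9·t and substitute into x ≡ 7 (mod 8): 9·t ≡ 7 − 4 = 3 (mod 8).
    Reduce coefficients mod 8: 1·t ≡ 3 (mod 8).
    So t ≡ 3 (mod 8).
    Then x = 4 + 9·3 = 31, valid modulo lcm(9, 8) = 72: x ≡ 31 (mod 72).
  Combine with x ≡ 0 (mod 5): since gcd(72, 5) = 1, we get a unique residue mod 360.
    Write x = 31 + 72·t and substitute into x ≡ 0 (mod 5): 72·t ≡ 0 − 31 = -31 (mod 5).
    Reduce coefficients mod 5: 2·t ≡ 4 (mod 5).
    The inverse of 2 mod 5 is 3 (since 2·3 = 6 = 1·5 + 1), so t ≡ 3·4 = 12 ≡ 2 (mod 5).
    Then x = 31 + 72·2 = 175, valid modulo lcm(72, 5) = 360: x ≡ 175 (mod 360).
Verify: 175 mod 9 = 4 ✓, 175 mod 8 = 7 ✓, 175 mod 5 = 0 ✓.

x ≡ 175 (mod 360).


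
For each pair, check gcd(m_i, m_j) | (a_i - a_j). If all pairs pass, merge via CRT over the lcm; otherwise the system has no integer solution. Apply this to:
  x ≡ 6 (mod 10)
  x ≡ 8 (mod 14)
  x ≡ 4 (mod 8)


Moduli 10, 14, 8 are not pairwise coprime, so CRT works modulo lcm(m_i) when all pairwise compatibility conditions hold.
Pairwise compatibility: gcd(m_i, m_j) must divide a_i - a_j for every pair.
Merge one congruence at a time:
  Start: x ≡ 6 (mod 10).
  Combine with x ≡ 8 (mod 14): gcd(10, 14) = 2; 8 - 6 = 2, which IS divisible by 2, so compatible.
    Write x = 6 + 10·t and substitute into x ≡ 8 (mod 14): 10·t ≡ 8 − 6 = 2 (mod 14).
    Divide the congruence (and modulus) by g = 2: 5·t ≡ 1 (mod 7).
    The inverse of 5 mod 7 is 3 (since 5·3 = 15 = 2·7 + 1), so t ≡ 3·1 = 3 ≡ 3 (mod 7).
    Then x = 6 + 10·3 = 36, valid modulo lcm(10, 14) = 70: x ≡ 36 (mod 70).
  Combine with x ≡ 4 (mod 8): gcd(70, 8) = 2; 4 - 36 = -32, which IS divisible by 2, so compatible.
    Write x = 36 + 70·t and substitute into x ≡ 4 (mod 8): 70·t ≡ 4 − 36 = -32 (mod 8).
    Divide the congruence (and modulus) by g = 2: 35·t ≡ -16 (mod 4).
    Reduce coefficients mod 4: 3·t ≡ 0 (mod 4).
    The inverse of 3 mod 4 is 3 (since 3·3 = 9 = 2·4 + 1), so t ≡ 3·0 = 0 ≡ 0 (mod 4).
    Then x = 36 + 70·0 = 36, valid modulo lcm(70, 8) = 280: x ≡ 36 (mod 280).
Verify: 36 mod 10 = 6, 36 mod 14 = 8, 36 mod 8 = 4.

x ≡ 36 (mod 280).


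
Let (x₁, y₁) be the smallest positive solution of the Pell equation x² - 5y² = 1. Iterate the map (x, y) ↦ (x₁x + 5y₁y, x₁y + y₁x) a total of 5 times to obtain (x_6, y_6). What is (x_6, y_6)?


Step 1: Find the fundamental solution (x₁, y₁) of x² - 5y² = 1.
  Expand √5 as a continued fraction. a₀ = ⌊√5⌋ = 2; iterate m_{k+1} = d_k·a_k − m_k, d_{k+1} = (5 − m_{k+1}²)/d_k, a_{k+1} = ⌊(a₀ + m_{k+1})/d_{k+1}⌋ (starting m₀ = 0, d₀ = 1), with convergents p_k = a_k·p_{k-1} + p_{k-2}, q_k = a_k·q_{k-1} + q_{k-2} (p₋₁ = 1, q₋₁ = 0):
  k = 0: a₀ = 2; p₀/q₀ = 2/1; p₀² − 5·q₀² = 4 − 5 = -1.
  k = 1: m = 2, d = 1, a = ⌊(2 + 2)/1⌋ = 4; p/q = (4·2 + 1)/(4·1 + 0) = 9/4; p² − 5·q² = 81 − 80 = 1.
  The first convergent with p² − 5·q² = 1 gives the fundamental solution (x₁, y₁) = (9, 4).
Step 2: Apply the recurrence (x_{n+1}, y_{n+1}) = (x₁x_n + 5y₁y_n, x₁y_n + y₁x_n) repeatedly.
  From (x_1, y_1) = (9, 4): x_2 = 9·9 + 5·4·4 = 161; y_2 = 9·4 + 4·9 = 72.
  From (x_2, y_2) = (161, 72): x_3 = 9·161 + 5·4·72 = 2889; y_3 = 9·72 + 4·161 = 1292.
  From (x_3, y_3) = (2889, 1292): x_4 = 9·2889 + 5·4·1292 = 51841; y_4 = 9·1292 + 4·2889 = 23184.
  From (x_4, y_4) = (51841, 23184): x_5 = 9·51841 + 5·4·23184 = 930249; y_5 = 9·23184 + 4·51841 = 416020.
  From (x_5, y_5) = (930249, 416020): x_6 = 9·930249 + 5·4·416020 = 16692641; y_6 = 9·416020 + 4·930249 = 7465176.
Step 3: Verify x_6² - 5·y_6² = 278644263554881 - 278644263554880 = 1 (should be 1). ✓

(x_1, y_1) = (9, 4); (x_6, y_6) = (16692641, 7465176).


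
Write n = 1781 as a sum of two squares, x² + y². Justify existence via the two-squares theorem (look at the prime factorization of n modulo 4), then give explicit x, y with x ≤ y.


Step 1: Factor n = 1781 = 13 · 137.
Step 2: Check the mod-4 condition on each prime factor: 13 ≡ 1 (mod 4), exponent 1; 137 ≡ 1 (mod 4), exponent 1.
All primes ≡ 3 (mod 4) appear to even exponent (or don't appear), so by the two-squares theorem n IS expressible as a sum of two squares.
Step 3: Build a representation. Here n = 13 · 137 is a product of primes ≡ 1 (mod 4). Each prime p ≡ 1 (mod 4) is itself a sum of two squares; find a² by testing p − a² for a perfect square:
  13: 13 − 1² = 12, 13 − 2² = 9 = 3² ⇒ 13 = 2² + 3².
  137: 137 − 1² = 136, 137 − 2² = 133, 137 − 3² = 128, 137 − 4² = 121 = 11² ⇒ 137 = 4² + 11².
  Combine using the Brahmagupta–Fibonacci identity (a² + b²)(c² + d²) = (ac − bd)² + (ad + bc)² = (ac + bd)² + (ad − bc)²:
  13 · 137 = 1781: from (2² + 3²)(4² + 11²), take (2·4 − 3·11, 2·11 + 3·4) = (8 − 33, 22 + 12) = (-25, 34); dropping signs (only squares matter) gives (25, 34); check 25² + 34² = 625 + 1156 = 1781 ✓.
Step 4: Order so x ≤ y and verify: 25² + 34² = 625 + 1156 = 1781 = n. ✓

n = 1781 = 25² + 34² (one valid representation with x ≤ y).


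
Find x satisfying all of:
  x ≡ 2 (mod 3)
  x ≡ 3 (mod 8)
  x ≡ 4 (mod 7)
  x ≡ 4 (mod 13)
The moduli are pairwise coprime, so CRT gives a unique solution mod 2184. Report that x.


Product of moduli M = 3 · 8 · 7 · 13 = 2184.
Merge one congruence at a time:
  Start: x ≡ 2 (mod 3).
  Combine with x ≡ 3 (mod 8); new modulus lcm = 24.
    Write x = 2 + 3·t and substitute into x ≡ 3 (mod 8): 3·t ≡ 3 − 2 = 1 (mod 8).
    The inverse of 3 mod 8 is 3 (since 3·3 = 9 = 1·8 + 1), so t ≡ 3·1 = 3 ≡ 3 (mod 8).
    Then x = 2 + 3·3 = 11, valid modulo lcm(3, 8) = 24: x ≡ 11 (mod 24).
  Combine with x ≡ 4 (mod 7); new modulus lcm = 168.
    Write x = 11 + 24·t and substitute into x ≡ 4 (mod 7): 24·t ≡ 4 − 11 = -7 (mod 7).
    Reduce coefficients mod 7: 3·t ≡ 0 (mod 7).
    The inverse of 3 mod 7 is 5 (since 3·5 = 15 = 2·7 + 1), so t ≡ 5·0 = 0 ≡ 0 (mod 7).
    Then x = 11 + 24·0 = 11, valid modulo lcm(24, 7) = 168: x ≡ 11 (mod 168).
  Combine with x ≡ 4 (mod 13); new modulus lcm = 2184.
    Write x = 11 + 168·t and substitute into x ≡ 4 (mod 13): 168·t ≡ 4 − 11 = -7 (mod 13).
    Reduce coefficients mod 13: 12·t ≡ 6 (mod 13).
    The inverse of 12 mod 13 is 12 (since 12·12 = 144 = 11·13 + 1), so t ≡ 12·6 = 72 ≡ 7 (mod 13).
    Then x = 11 + 168·7 = 1187, valid modulo lcm(168, 13) = 2184: x ≡ 1187 (mod 2184).
Verify against each original: 1187 mod 3 = 2, 1187 mod 8 = 3, 1187 mod 7 = 4, 1187 mod 13 = 4.

x ≡ 1187 (mod 2184).


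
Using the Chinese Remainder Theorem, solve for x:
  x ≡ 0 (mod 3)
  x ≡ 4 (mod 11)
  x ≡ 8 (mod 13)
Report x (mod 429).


Moduli 3, 11, 13 are pairwise coprime; by CRT there is a unique solution modulo M = 3 · 11 · 13 = 429.
Solve pairwise, accumulating the modulus:
  Start with x ≡ 0 (mod 3).
  Combine with x ≡ 4 (mod 11): since gcd(3, 11) = 1, we get a unique residue mod 33.
    Write x = 0 + 3·t and substitute into x ≡ 4 (mod 11): 3·t ≡ 4 − 0 = 4 (mod 11).
    The inverse of 3 mod 11 is 4 (since 3·4 = 12 = 1·11 + 1), so t ≡ 4·4 = 16 ≡ 5 (mod 11).
    Then x = 0 + 3·5 = 15, valid modulo lcm(3, 11) = 33: x ≡ 15 (mod 33).
  Combine with x ≡ 8 (mod 13): since gcd(33, 13) = 1, we get a unique residue mod 429.
    Write x = 15 + 33·t and substitute into x ≡ 8 (mod 13): 33·t ≡ 8 − 15 = -7 (mod 13).
    Reduce coefficients mod 13: 7·t ≡ 6 (mod 13).
    The inverse of 7 mod 13 is 2 (since 7·2 = 14 = 1·13 + 1), so t ≡ 2·6 = 12 ≡ 12 (mod 13).
    Then x = 15 + 33·12 = 411, valid modulo lcm(33, 13) = 429: x ≡ 411 (mod 429).
Verify: 411 mod 3 = 0 ✓, 411 mod 11 = 4 ✓, 411 mod 13 = 8 ✓.

x ≡ 411 (mod 429).


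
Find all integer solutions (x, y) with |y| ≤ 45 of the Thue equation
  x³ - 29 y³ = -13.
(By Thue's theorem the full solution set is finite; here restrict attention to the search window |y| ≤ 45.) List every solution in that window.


The equation is x³ - 29y³ = -13. For fixed y, x³ = 29·y³ − 13, so a solution requires the RHS to be a perfect cube.
Strategy: iterate y from -45 to 45, compute RHS = 29·y³ − 13, and check whether it is a (positive or negative) perfect cube.
Check small values of y:
  y = 0: RHS = -13 is not a perfect cube.
  y = 1: RHS = 16 is not a perfect cube.
  y = -1: RHS = -42 is not a perfect cube.
  y = 2: RHS = 219 is not a perfect cube.
  y = -2: RHS = -245 is not a perfect cube.
  y = 3: RHS = 770 is not a perfect cube.
  y = -3: RHS = -796 is not a perfect cube.
Continuing the search up to |y| = 45 finds no solutions either.
No (x, y) in the scanned range satisfies the equation.

No integer solutions with |y| ≤ 45.


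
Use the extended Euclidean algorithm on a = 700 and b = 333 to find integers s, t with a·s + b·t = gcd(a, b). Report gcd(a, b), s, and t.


Euclidean algorithm on (700, 333) — divide until remainder is 0:
  700 = 2 · 333 + 34
  333 = 9 · 34 + 27
  34 = 1 · 27 + 7
  27 = 3 · 7 + 6
  7 = 1 · 6 + 1
  6 = 6 · 1 + 0
gcd(700, 333) = 1.
Track Bezout coefficients alongside the remainders: start with r₀ = 700 = a·1 + b·0 (s = 1, t = 0) and r₁ = 333 = a·0 + b·1 (s = 0, t = 1); each new remainder r_{k+1} = r_{k-1} − q_k·r_k inherits s_{k+1} = s_{k-1} − q_k·s_k, t_{k+1} = t_{k-1} − q_k·t_k, so r_k = a·s_k + b·t_k at every step:
  q = 2: r = 34, s = 1 − 2·0 = 1, t = 0 − 2·1 = -2  (check: 700·1 + 333·(-2) = 34)
  q = 9: r = 27, s = 0 − 9·1 = -9, t = 1 − 9·(-2) = 19  (check: 700·(-9) + 333·19 = 27)
  q = 1: r = 7, s = 1 − 1·(-9) = 10, t = -2 − 1·19 = -21  (check: 700·10 + 333·(-21) = 7)
  q = 3: r = 6, s = -9 − 3·10 = -39, t = 19 − 3·(-21) = 82  (check: 700·(-39) + 333·82 = 6)
  q = 1: r = 1, s = 10 − 1·(-39) = 49, t = -21 − 1·82 = -103  (check: 700·49 + 333·(-103) = 1)
The row with r = 1 (the gcd) gives the Bezout coefficients s = 49, t = -103.
Result: 700 · (49) + 333 · (-103) = 1.

gcd(700, 333) = 1; s = 49, t = -103 (check: 700·49 + 333·(-103) = 1).


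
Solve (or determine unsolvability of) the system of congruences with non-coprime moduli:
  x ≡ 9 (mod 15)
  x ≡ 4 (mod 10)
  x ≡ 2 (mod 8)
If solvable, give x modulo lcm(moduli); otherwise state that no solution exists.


Moduli 15, 10, 8 are not pairwise coprime, so CRT works modulo lcm(m_i) when all pairwise compatibility conditions hold.
Pairwise compatibility: gcd(m_i, m_j) must divide a_i - a_j for every pair.
Merge one congruence at a time:
  Start: x ≡ 9 (mod 15).
  Combine with x ≡ 4 (mod 10): gcd(15, 10) = 5; 4 - 9 = -5, which IS divisible by 5, so compatible.
    Write x = 9 + 15·t and substitute into x ≡ 4 (mod 10): 15·t ≡ 4 − 9 = -5 (mod 10).
    Divide the congruence (and modulus) by g = 5: 3·t ≡ -1 (mod 2).
    Reduce coefficients mod 2: 1·t ≡ 1 (mod 2).
    So t ≡ 1 (mod 2).
    Then x = 9 + 15·1 = 24, valid modulo lcm(15, 10) = 30: x ≡ 24 (mod 30).
  Combine with x ≡ 2 (mod 8): gcd(30, 8) = 2; 2 - 24 = -22, which IS divisible by 2, so compatible.
    Write x = 24 + 30·t and substitute into x ≡ 2 (mod 8): 30·t ≡ 2 − 24 = -22 (mod 8).
    Divide the congruence (and modulus) by g = 2: 15·t ≡ -11 (mod 4).
    Reduce coefficients mod 4: 3·t ≡ 1 (mod 4).
    The inverse of 3 mod 4 is 3 (since 3·3 = 9 = 2·4 + 1), so t ≡ 3·1 = 3 ≡ 3 (mod 4).
    Then x = 24 + 30·3 = 114, valid modulo lcm(30, 8) = 120: x ≡ 114 (mod 120).
Verify: 114 mod 15 = 9, 114 mod 10 = 4, 114 mod 8 = 2.

x ≡ 114 (mod 120).


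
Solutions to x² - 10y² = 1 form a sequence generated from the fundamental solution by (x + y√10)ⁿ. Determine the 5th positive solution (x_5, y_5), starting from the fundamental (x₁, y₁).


Step 1: Find the fundamental solution (x₁, y₁) of x² - 10y² = 1.
  Expand √10 as a continued fraction. a₀ = ⌊√10⌋ = 3; iterate m_{k+1} = d_k·a_k − m_k, d_{k+1} = (10 − m_{k+1}²)/d_k, a_{k+1} = ⌊(a₀ + m_{k+1})/d_{k+1}⌋ (starting m₀ = 0, d₀ = 1), with convergents p_k = a_k·p_{k-1} + p_{k-2}, q_k = a_k·q_{k-1} + q_{k-2} (p₋₁ = 1, q₋₁ = 0):
  k = 0: a₀ = 3; p₀/q₀ = 3/1; p₀² − 10·q₀² = 9 − 10 = -1.
  k = 1: m = 3, d = 1, a = ⌊(3 + 3)/1⌋ = 6; p/q = (6·3 + 1)/(6·1 + 0) = 19/6; p² − 10·q² = 361 − 360 = 1.
  The first convergent with p² − 10·q² = 1 gives the fundamental solution (x₁, y₁) = (19, 6).
Step 2: Apply the recurrence (x_{n+1}, y_{n+1}) = (x₁x_n + 10y₁y_n, x₁y_n + y₁x_n) repeatedly.
  From (x_1, y_1) = (19, 6): x_2 = 19·19 + 10·6·6 = 721; y_2 = 19·6 + 6·19 = 228.
  From (x_2, y_2) = (721, 228): x_3 = 19·721 + 10·6·228 = 27379; y_3 = 19·228 + 6·721 = 8658.
  From (x_3, y_3) = (27379, 8658): x_4 = 19·27379 + 10·6·8658 = 1039681; y_4 = 19·8658 + 6·27379 = 328776.
  From (x_4, y_4) = (1039681, 328776): x_5 = 19·1039681 + 10·6·328776 = 39480499; y_5 = 19·328776 + 6·1039681 = 12484830.
Step 3: Verify x_5² - 10·y_5² = 1558709801289001 - 1558709801289000 = 1 (should be 1). ✓

(x_1, y_1) = (19, 6); (x_5, y_5) = (39480499, 12484830).


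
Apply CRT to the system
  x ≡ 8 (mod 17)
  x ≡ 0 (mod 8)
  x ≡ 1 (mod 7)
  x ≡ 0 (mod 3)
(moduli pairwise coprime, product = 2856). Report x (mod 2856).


Product of moduli M = 17 · 8 · 7 · 3 = 2856.
Merge one congruence at a time:
  Start: x ≡ 8 (mod 17).
  Combine with x ≡ 0 (mod 8); new modulus lcm = 136.
    Write x = 8 + 17·t and substitute into x ≡ 0 (mod 8): 17·t ≡ 0 − 8 = -8 (mod 8).
    Reduce coefficients mod 8: 1·t ≡ 0 (mod 8).
    So t ≡ 0 (mod 8).
    Then x = 8 + 17·0 = 8, valid modulo lcm(17, 8) = 136: x ≡ 8 (mod 136).
  Combine with x ≡ 1 (mod 7); new modulus lcm = 952.
    Write x = 8 + 136·t and substitute into x ≡ 1 (mod 7): 136·t ≡ 1 − 8 = -7 (mod 7).
    Reduce coefficients mod 7: 3·t ≡ 0 (mod 7).
    The inverse of 3 mod 7 is 5 (since 3·5 = 15 = 2·7 + 1), so t ≡ 5·0 = 0 ≡ 0 (mod 7).
    Then x = 8 + 136·0 = 8, valid modulo lcm(136, 7) = 952: x ≡ 8 (mod 952).
  Combine with x ≡ 0 (mod 3); new modulus lcm = 2856.
    Write x = 8 + 952·t and substitute into x ≡ 0 (mod 3): 952·t ≡ 0 − 8 = -8 (mod 3).
    Reduce coefficients mod 3: 1·t ≡ 1 (mod 3).
    So t ≡ 1 (mod 3).
    Then x = 8 + 952·1 = 960, valid modulo lcm(952, 3) = 2856: x ≡ 960 (mod 2856).
Verify against each original: 960 mod 17 = 8, 960 mod 8 = 0, 960 mod 7 = 1, 960 mod 3 = 0.

x ≡ 960 (mod 2856).


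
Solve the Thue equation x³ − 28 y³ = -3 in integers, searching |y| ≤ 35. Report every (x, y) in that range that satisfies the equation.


The equation is x³ - 28y³ = -3. For fixed y, x³ = 28·y³ − 3, so a solution requires the RHS to be a perfect cube.
Strategy: iterate y from -35 to 35, compute RHS = 28·y³ − 3, and check whether it is a (positive or negative) perfect cube.
Check small values of y:
  y = 0: RHS = -3 is not a perfect cube.
  y = 1: RHS = 25 is not a perfect cube.
  y = -1: RHS = -31 is not a perfect cube.
  y = 2: RHS = 221 is not a perfect cube.
  y = -2: RHS = -227 is not a perfect cube.
  y = 3: RHS = 753 is not a perfect cube.
  y = -3: RHS = -759 is not a perfect cube.
Continuing the search up to |y| = 35 finds no solutions either.
No (x, y) in the scanned range satisfies the equation.

No integer solutions with |y| ≤ 35.


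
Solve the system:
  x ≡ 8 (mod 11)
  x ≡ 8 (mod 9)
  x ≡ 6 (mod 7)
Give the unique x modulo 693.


Moduli 11, 9, 7 are pairwise coprime; by CRT there is a unique solution modulo M = 11 · 9 · 7 = 693.
Solve pairwise, accumulating the modulus:
  Start with x ≡ 8 (mod 11).
  Combine with x ≡ 8 (mod 9): since gcd(11, 9) = 1, we get a unique residue mod 99.
    Write x = 8 + 11·t and substitute into x ≡ 8 (mod 9): 11·t ≡ 8 − 8 = 0 (mod 9).
    Reduce coefficients mod 9: 2·t ≡ 0 (mod 9).
    The inverse of 2 mod 9 is 5 (since 2·5 = 10 = 1·9 + 1), so t ≡ 5·0 = 0 ≡ 0 (mod 9).
    Then x = 8 + 11·0 = 8, valid modulo lcm(11, 9) = 99: x ≡ 8 (mod 99).
  Combine with x ≡ 6 (mod 7): since gcd(99, 7) = 1, we get a unique residue mod 693.
    Write x = 8 + 99·t and substitute into x ≡ 6 (mod 7): 99·t ≡ 6 − 8 = -2 (mod 7).
    Reduce coefficients mod 7: 1·t ≡ 5 (mod 7).
    So t ≡ 5 (mod 7).
    Then x = 8 + 99·5 = 503, valid modulo lcm(99, 7) = 693: x ≡ 503 (mod 693).
Verify: 503 mod 11 = 8 ✓, 503 mod 9 = 8 ✓, 503 mod 7 = 6 ✓.

x ≡ 503 (mod 693).


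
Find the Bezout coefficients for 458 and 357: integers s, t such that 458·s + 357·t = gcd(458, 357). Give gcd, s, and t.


Euclidean algorithm on (458, 357) — divide until remainder is 0:
  458 = 1 · 357 + 101
  357 = 3 · 101 + 54
  101 = 1 · 54 + 47
  54 = 1 · 47 + 7
  47 = 6 · 7 + 5
  7 = 1 · 5 + 2
  5 = 2 · 2 + 1
  2 = 2 · 1 + 0
gcd(458, 357) = 1.
Track Bezout coefficients alongside the remainders: start with r₀ = 458 = a·1 + b·0 (s = 1, t = 0) and r₁ = 357 = a·0 + b·1 (s = 0, t = 1); each new remainder r_{k+1} = r_{k-1} − q_k·r_k inherits s_{k+1} = s_{k-1} − q_k·s_k, t_{k+1} = t_{k-1} − q_k·t_k, so r_k = a·s_k + b·t_k at every step:
  q = 1: r = 101, s = 1 − 1·0 = 1, t = 0 − 1·1 = -1  (check: 458·1 + 357·(-1) = 101)
  q = 3: r = 54, s = 0 − 3·1 = -3, t = 1 − 3·(-1) = 4  (check: 458·(-3) + 357·4 = 54)
  q = 1: r = 47, s = 1 − 1·(-3) = 4, t = -1 − 1·4 = -5  (check: 458·4 + 357·(-5) = 47)
  q = 1: r = 7, s = -3 − 1·4 = -7, t = 4 − 1·(-5) = 9  (check: 458·(-7) + 357·9 = 7)
  q = 6: r = 5, s = 4 − 6·(-7) = 46, t = -5 − 6·9 = -59  (check: 458·46 + 357·(-59) = 5)
  q = 1: r = 2, s = -7 − 1·46 = -53, t = 9 − 1·(-59) = 68  (check: 458·(-53) + 357·68 = 2)
  q = 2: r = 1, s = 46 − 2·(-53) = 152, t = -59 − 2·68 = -195  (check: 458·152 + 357·(-195) = 1)
The row with r = 1 (the gcd) gives the Bezout coefficients s = 152, t = -195.
Result: 458 · (152) + 357 · (-195) = 1.

gcd(458, 357) = 1; s = 152, t = -195 (check: 458·152 + 357·(-195) = 1).


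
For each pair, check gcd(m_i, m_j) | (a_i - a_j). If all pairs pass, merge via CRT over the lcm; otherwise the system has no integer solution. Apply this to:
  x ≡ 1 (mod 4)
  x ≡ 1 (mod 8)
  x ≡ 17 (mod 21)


Moduli 4, 8, 21 are not pairwise coprime, so CRT works modulo lcm(m_i) when all pairwise compatibility conditions hold.
Pairwise compatibility: gcd(m_i, m_j) must divide a_i - a_j for every pair.
Merge one congruence at a time:
  Start: x ≡ 1 (mod 4).
  Combine with x ≡ 1 (mod 8): gcd(4, 8) = 4; 1 - 1 = 0, which IS divisible by 4, so compatible.
    Write x = 1 + 4·t and substitute into x ≡ 1 (mod 8): 4·t ≡ 1 − 1 = 0 (mod 8).
    Divide the congruence (and modulus) by g = 4: 1·t ≡ 0 (mod 2).
    So t ≡ 0 (mod 2).
    Then x = 1 + 4·0 = 1, valid modulo lcm(4, 8) = 8: x ≡ 1 (mod 8).
  Combine with x ≡ 17 (mod 21): gcd(8, 21) = 1; 17 - 1 = 16, which IS divisible by 1, so compatible.
    Write x = 1 + 8·t and substitute into x ≡ 17 (mod 21): 8·t ≡ 17 − 1 = 16 (mod 21).
    The inverse of 8 mod 21 is 8 (since 8·8 = 64 = 3·21 + 1), so t ≡ 8·16 = 128 ≡ 2 (mod 21).
    Then x = 1 + 8·2 = 17, valid modulo lcm(8, 21) = 168: x ≡ 17 (mod 168).
Verify: 17 mod 4 = 1, 17 mod 8 = 1, 17 mod 21 = 17.

x ≡ 17 (mod 168).


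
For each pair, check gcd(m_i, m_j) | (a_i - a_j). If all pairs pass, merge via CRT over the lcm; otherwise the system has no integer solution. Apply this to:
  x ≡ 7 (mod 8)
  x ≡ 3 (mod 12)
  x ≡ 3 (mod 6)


Moduli 8, 12, 6 are not pairwise coprime, so CRT works modulo lcm(m_i) when all pairwise compatibility conditions hold.
Pairwise compatibility: gcd(m_i, m_j) must divide a_i - a_j for every pair.
Merge one congruence at a time:
  Start: x ≡ 7 (mod 8).
  Combine with x ≡ 3 (mod 12): gcd(8, 12) = 4; 3 - 7 = -4, which IS divisible by 4, so compatible.
    Write x = 7 + 8·t and substitute into x ≡ 3 (mod 12): 8·t ≡ 3 − 7 = -4 (mod 12).
    Divide the congruence (and modulus) by g = 4: 2·t ≡ -1 (mod 3).
    Reduce coefficients mod 3: 2·t ≡ 2 (mod 3).
    The inverse of 2 mod 3 is 2 (since 2·2 = 4 = 1·3 + 1), so t ≡ 2·2 = 4 ≡ 1 (mod 3).
    Then x = 7 + 8·1 = 15, valid modulo lcm(8, 12) = 24: x ≡ 15 (mod 24).
  Combine with x ≡ 3 (mod 6): gcd(24, 6) = 6; 3 - 15 = -12, which IS divisible by 6, so compatible.
    Write x = 15 + 24·t and substitute into x ≡ 3 (mod 6): 24·t ≡ 3 − 15 = -12 (mod 6).
    Divide the congruence (and modulus) by g = 6: 4·t ≡ -2 (mod 1).
    Modulo 1 every t works; take t = 0.
    Then x = 15 + 24·0 = 15, valid modulo lcm(24, 6) = 24: x ≡ 15 (mod 24).
Verify: 15 mod 8 = 7, 15 mod 12 = 3, 15 mod 6 = 3.

x ≡ 15 (mod 24).


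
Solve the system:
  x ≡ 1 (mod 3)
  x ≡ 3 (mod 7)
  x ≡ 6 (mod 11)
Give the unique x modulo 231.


Moduli 3, 7, 11 are pairwise coprime; by CRT there is a unique solution modulo M = 3 · 7 · 11 = 231.
Solve pairwise, accumulating the modulus:
  Start with x ≡ 1 (mod 3).
  Combine with x ≡ 3 (mod 7): since gcd(3, 7) = 1, we get a unique residue mod 21.
    Write x = 1 + 3·t and substitute into x ≡ 3 (mod 7): 3·t ≡ 3 − 1 = 2 (mod 7).
    The inverse of 3 mod 7 is 5 (since 3·5 = 15 = 2·7 + 1), so t ≡ 5·2 = 10 ≡ 3 (mod 7).
    Then x = 1 + 3·3 = 10, valid modulo lcm(3, 7) = 21: x ≡ 10 (mod 21).
  Combine with x ≡ 6 (mod 11): since gcd(21, 11) = 1, we get a unique residue mod 231.
    Write x = 10 + 21·t and substitute into x ≡ 6 (mod 11): 21·t ≡ 6 − 10 = -4 (mod 11).
    Reduce coefficients mod 11: 10·t ≡ 7 (mod 11).
    The inverse of 10 mod 11 is 10 (since 10·10 = 100 = 9·11 + 1), so t ≡ 10·7 = 70 ≡ 4 (mod 11).
    Then x = 10 + 21·4 = 94, valid modulo lcm(21, 11) = 231: x ≡ 94 (mod 231).
Verify: 94 mod 3 = 1 ✓, 94 mod 7 = 3 ✓, 94 mod 11 = 6 ✓.

x ≡ 94 (mod 231).
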